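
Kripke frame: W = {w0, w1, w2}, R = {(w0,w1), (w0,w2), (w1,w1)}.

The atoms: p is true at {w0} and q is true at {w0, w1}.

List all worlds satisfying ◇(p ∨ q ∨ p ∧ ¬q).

w0: successors {w1, w2}; p ∨ q ∨ p ∧ ¬q there: w1:T, w2:F. ✓
w1: successors {w1}; p ∨ q ∨ p ∧ ¬q there: w1:T. ✓
w2: no successors, so ◇(p ∨ q ∨ p ∧ ¬q) fails. ✗

{w0, w1}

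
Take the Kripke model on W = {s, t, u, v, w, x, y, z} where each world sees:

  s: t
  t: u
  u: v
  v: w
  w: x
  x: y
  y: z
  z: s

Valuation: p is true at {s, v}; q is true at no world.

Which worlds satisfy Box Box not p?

{s, u, v, w, x, z}

s: successors {t}; Box not p there: t:T. ✓
t: successors {u}; Box not p there: u:F. ✗
u: successors {v}; Box not p there: v:T. ✓
v: successors {w}; Box not p there: w:T. ✓
w: successors {x}; Box not p there: x:T. ✓
x: successors {y}; Box not p there: y:T. ✓
y: successors {z}; Box not p there: z:F. ✗
z: successors {s}; Box not p there: s:T. ✓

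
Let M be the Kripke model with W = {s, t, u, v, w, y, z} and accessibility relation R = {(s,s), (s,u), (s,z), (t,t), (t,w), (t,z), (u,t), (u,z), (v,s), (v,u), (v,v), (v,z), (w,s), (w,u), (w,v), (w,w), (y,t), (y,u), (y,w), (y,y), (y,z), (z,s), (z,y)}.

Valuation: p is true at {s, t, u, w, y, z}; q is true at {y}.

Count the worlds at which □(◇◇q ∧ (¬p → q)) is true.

s: successors {s, u, z}; ◇◇q ∧ (¬p → q) there: s:T, u:T, z:T. ✓
t: successors {t, w, z}; ◇◇q ∧ (¬p → q) there: t:T, w:F, z:T. ✗
u: successors {t, z}; ◇◇q ∧ (¬p → q) there: t:T, z:T. ✓
v: successors {s, u, v, z}; ◇◇q ∧ (¬p → q) there: s:T, u:T, v:F, z:T. ✗
w: successors {s, u, v, w}; ◇◇q ∧ (¬p → q) there: s:T, u:T, v:F, w:F. ✗
y: successors {t, u, w, y, z}; ◇◇q ∧ (¬p → q) there: t:T, u:T, w:F, y:T, z:T. ✗
z: successors {s, y}; ◇◇q ∧ (¬p → q) there: s:T, y:T. ✓
Satisfying worlds: {s, u, z}.

3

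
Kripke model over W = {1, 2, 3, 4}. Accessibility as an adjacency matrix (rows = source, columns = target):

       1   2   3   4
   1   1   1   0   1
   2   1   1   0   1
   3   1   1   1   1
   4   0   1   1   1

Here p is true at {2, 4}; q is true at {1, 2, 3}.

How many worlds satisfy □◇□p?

1: successors {1, 2, 4}; ◇□p there: 1:F, 2:F, 4:F. ✗
2: successors {1, 2, 4}; ◇□p there: 1:F, 2:F, 4:F. ✗
3: successors {1, 2, 3, 4}; ◇□p there: 1:F, 2:F, 3:F, 4:F. ✗
4: successors {2, 3, 4}; ◇□p there: 2:F, 3:F, 4:F. ✗
Satisfying worlds: ∅.

0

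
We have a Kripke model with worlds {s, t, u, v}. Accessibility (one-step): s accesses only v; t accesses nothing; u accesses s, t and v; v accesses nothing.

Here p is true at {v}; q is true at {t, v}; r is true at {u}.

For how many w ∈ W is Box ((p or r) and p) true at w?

s: successors {v}; (p or r) and p there: v:T. ✓
t: no successors, so Box ((p or r) and p) holds vacuously. ✓
u: successors {s, t, v}; (p or r) and p there: s:F, t:F, v:T. ✗
v: no successors, so Box ((p or r) and p) holds vacuously. ✓
Satisfying worlds: {s, t, v}.

3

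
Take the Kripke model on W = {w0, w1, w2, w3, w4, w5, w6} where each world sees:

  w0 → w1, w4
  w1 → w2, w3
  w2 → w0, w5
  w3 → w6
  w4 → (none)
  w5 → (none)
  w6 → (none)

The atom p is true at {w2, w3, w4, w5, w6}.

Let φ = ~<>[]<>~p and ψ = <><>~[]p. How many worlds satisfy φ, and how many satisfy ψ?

4 and 2

For ~<>[]<>~p:
w0: <>[]<>~p is T. ✗
w1: <>[]<>~p is F. ✓
w2: <>[]<>~p is T. ✗
w3: <>[]<>~p is T. ✗
w4: <>[]<>~p is F. ✓
w5: <>[]<>~p is F. ✓
w6: <>[]<>~p is F. ✓
— 4 worlds.
For <><>~[]p:
w0: successors {w1, w4}; <>~[]p there: w1:T, w4:F. ✓
w1: successors {w2, w3}; <>~[]p there: w2:T, w3:F. ✓
w2: successors {w0, w5}; <>~[]p there: w0:F, w5:F. ✗
w3: successors {w6}; <>~[]p there: w6:F. ✗
w4: no successors, so <><>~[]p fails. ✗
w5: no successors, so <><>~[]p fails. ✗
w6: no successors, so <><>~[]p fails. ✗
— 2 worlds.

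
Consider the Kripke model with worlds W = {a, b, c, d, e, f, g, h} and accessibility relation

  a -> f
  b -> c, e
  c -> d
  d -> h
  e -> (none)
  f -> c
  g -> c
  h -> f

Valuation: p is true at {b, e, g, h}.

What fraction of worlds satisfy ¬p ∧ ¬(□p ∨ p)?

a: ¬p is T, ¬(□p ∨ p) is T. ✓
b: ¬p is F, ¬(□p ∨ p) is F. ✗
c: ¬p is T, ¬(□p ∨ p) is T. ✓
d: ¬p is T, ¬(□p ∨ p) is F. ✗
e: ¬p is F, ¬(□p ∨ p) is F. ✗
f: ¬p is T, ¬(□p ∨ p) is T. ✓
g: ¬p is F, ¬(□p ∨ p) is F. ✗
h: ¬p is F, ¬(□p ∨ p) is F. ✗
That's 3 of 8 worlds, so 3/8.

3/8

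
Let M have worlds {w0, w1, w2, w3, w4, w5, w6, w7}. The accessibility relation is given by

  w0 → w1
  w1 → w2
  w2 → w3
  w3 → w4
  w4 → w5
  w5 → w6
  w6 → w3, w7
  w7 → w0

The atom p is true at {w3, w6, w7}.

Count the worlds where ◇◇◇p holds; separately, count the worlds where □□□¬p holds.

For ◇◇◇p:
w0: successors {w1}; ◇◇p there: w1:T. ✓
w1: successors {w2}; ◇◇p there: w2:F. ✗
w2: successors {w3}; ◇◇p there: w3:F. ✗
w3: successors {w4}; ◇◇p there: w4:T. ✓
w4: successors {w5}; ◇◇p there: w5:T. ✓
w5: successors {w6}; ◇◇p there: w6:F. ✗
w6: successors {w3, w7}; ◇◇p there: w3:F, w7:F. ✗
w7: successors {w0}; ◇◇p there: w0:F. ✗
— 3 worlds.
For □□□¬p:
w0: successors {w1}; □□¬p there: w1:F. ✗
w1: successors {w2}; □□¬p there: w2:T. ✓
w2: successors {w3}; □□¬p there: w3:T. ✓
w3: successors {w4}; □□¬p there: w4:F. ✗
w4: successors {w5}; □□¬p there: w5:F. ✗
w5: successors {w6}; □□¬p there: w6:T. ✓
w6: successors {w3, w7}; □□¬p there: w3:T, w7:T. ✓
w7: successors {w0}; □□¬p there: w0:T. ✓
— 5 worlds.

3 and 5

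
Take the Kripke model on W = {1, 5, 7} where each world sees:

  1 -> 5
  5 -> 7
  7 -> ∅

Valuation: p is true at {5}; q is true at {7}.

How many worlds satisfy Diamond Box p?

1

1: successors {5}; Box p there: 5:F. ✗
5: successors {7}; Box p there: 7:T. ✓
7: no successors, so Diamond Box p fails. ✗
Satisfying worlds: {5}.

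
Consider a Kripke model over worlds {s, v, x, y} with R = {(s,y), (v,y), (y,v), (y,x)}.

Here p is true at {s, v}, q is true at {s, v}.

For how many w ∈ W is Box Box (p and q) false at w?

3

s: successors {y}; Box (p and q) there: y:F. ✗
v: successors {y}; Box (p and q) there: y:F. ✗
x: no successors, so Box Box (p and q) holds vacuously. ✓
y: successors {v, x}; Box (p and q) there: v:F, x:T. ✗
Satisfying worlds: {x}.
So Box Box (p and q) fails at the other 3 worlds.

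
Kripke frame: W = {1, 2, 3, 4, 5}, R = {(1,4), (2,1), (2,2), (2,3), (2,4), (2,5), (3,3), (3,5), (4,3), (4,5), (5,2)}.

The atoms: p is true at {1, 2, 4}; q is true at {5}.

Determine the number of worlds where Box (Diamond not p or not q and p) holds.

1: successors {4}; Diamond not p or not q and p there: 4:T. ✓
2: successors {1, 2, 3, 4, 5}; Diamond not p or not q and p there: 1:T, 2:T, 3:T, 4:T, 5:F. ✗
3: successors {3, 5}; Diamond not p or not q and p there: 3:T, 5:F. ✗
4: successors {3, 5}; Diamond not p or not q and p there: 3:T, 5:F. ✗
5: successors {2}; Diamond not p or not q and p there: 2:T. ✓
Satisfying worlds: {1, 5}.

2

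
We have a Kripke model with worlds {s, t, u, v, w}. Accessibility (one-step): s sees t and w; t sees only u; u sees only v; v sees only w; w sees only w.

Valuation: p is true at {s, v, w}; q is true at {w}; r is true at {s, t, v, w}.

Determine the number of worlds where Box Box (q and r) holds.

s: successors {t, w}; Box (q and r) there: t:F, w:T. ✗
t: successors {u}; Box (q and r) there: u:F. ✗
u: successors {v}; Box (q and r) there: v:T. ✓
v: successors {w}; Box (q and r) there: w:T. ✓
w: successors {w}; Box (q and r) there: w:T. ✓
Satisfying worlds: {u, v, w}.

3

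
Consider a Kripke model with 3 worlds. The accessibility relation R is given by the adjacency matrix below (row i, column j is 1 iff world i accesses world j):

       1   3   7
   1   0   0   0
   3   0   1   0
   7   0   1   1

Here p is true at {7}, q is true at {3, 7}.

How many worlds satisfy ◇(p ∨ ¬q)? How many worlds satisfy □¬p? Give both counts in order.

1 and 2

For ◇(p ∨ ¬q):
1: no successors, so ◇(p ∨ ¬q) fails. ✗
3: successors {3}; p ∨ ¬q there: 3:F. ✗
7: successors {3, 7}; p ∨ ¬q there: 3:F, 7:T. ✓
— 1 world.
For □¬p:
1: no successors, so □¬p holds vacuously. ✓
3: successors {3}; ¬p there: 3:T. ✓
7: successors {3, 7}; ¬p there: 3:T, 7:F. ✗
— 2 worlds.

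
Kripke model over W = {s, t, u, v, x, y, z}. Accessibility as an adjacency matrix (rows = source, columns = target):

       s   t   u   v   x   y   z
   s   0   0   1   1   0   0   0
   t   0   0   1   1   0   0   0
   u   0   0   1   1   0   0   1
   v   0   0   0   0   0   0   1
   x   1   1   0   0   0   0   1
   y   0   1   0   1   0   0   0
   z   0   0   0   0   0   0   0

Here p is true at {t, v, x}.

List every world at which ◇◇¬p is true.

{s, t, u, x, y}

s: successors {u, v}; ◇¬p there: u:T, v:T. ✓
t: successors {u, v}; ◇¬p there: u:T, v:T. ✓
u: successors {u, v, z}; ◇¬p there: u:T, v:T, z:F. ✓
v: successors {z}; ◇¬p there: z:F. ✗
x: successors {s, t, z}; ◇¬p there: s:T, t:T, z:F. ✓
y: successors {t, v}; ◇¬p there: t:T, v:T. ✓
z: no successors, so ◇◇¬p fails. ✗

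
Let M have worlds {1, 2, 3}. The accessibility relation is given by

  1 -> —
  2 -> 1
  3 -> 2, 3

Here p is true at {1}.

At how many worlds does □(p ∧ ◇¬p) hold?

1

1: no successors, so □(p ∧ ◇¬p) holds vacuously. ✓
2: successors {1}; p ∧ ◇¬p there: 1:F. ✗
3: successors {2, 3}; p ∧ ◇¬p there: 2:F, 3:F. ✗
Satisfying worlds: {1}.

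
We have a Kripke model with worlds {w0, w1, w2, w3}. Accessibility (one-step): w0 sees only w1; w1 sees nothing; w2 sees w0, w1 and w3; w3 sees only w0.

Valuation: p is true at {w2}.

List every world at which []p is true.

{w1}

w0: successors {w1}; p there: w1:F. ✗
w1: no successors, so []p holds vacuously. ✓
w2: successors {w0, w1, w3}; p there: w0:F, w1:F, w3:F. ✗
w3: successors {w0}; p there: w0:F. ✗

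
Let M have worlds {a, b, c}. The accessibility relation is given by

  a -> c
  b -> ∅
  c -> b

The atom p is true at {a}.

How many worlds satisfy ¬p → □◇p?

2

a: ¬p is F, □◇p is F. ✓
b: ¬p is T, □◇p is T. ✓
c: ¬p is T, □◇p is F. ✗
Satisfying worlds: {a, b}.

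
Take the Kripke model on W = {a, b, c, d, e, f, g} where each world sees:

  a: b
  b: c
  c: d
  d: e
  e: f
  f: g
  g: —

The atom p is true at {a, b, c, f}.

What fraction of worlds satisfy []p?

4/7

a: successors {b}; p there: b:T. ✓
b: successors {c}; p there: c:T. ✓
c: successors {d}; p there: d:F. ✗
d: successors {e}; p there: e:F. ✗
e: successors {f}; p there: f:T. ✓
f: successors {g}; p there: g:F. ✗
g: no successors, so []p holds vacuously. ✓
That's 4 of 7 worlds, so 4/7.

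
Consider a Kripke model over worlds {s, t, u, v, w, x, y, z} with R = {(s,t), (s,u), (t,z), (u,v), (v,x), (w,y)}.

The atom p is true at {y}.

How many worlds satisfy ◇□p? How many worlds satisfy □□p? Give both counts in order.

3 and 6

For ◇□p:
s: successors {t, u}; □p there: t:F, u:F. ✗
t: successors {z}; □p there: z:T. ✓
u: successors {v}; □p there: v:F. ✗
v: successors {x}; □p there: x:T. ✓
w: successors {y}; □p there: y:T. ✓
x: no successors, so ◇□p fails. ✗
y: no successors, so ◇□p fails. ✗
z: no successors, so ◇□p fails. ✗
— 3 worlds.
For □□p:
s: successors {t, u}; □p there: t:F, u:F. ✗
t: successors {z}; □p there: z:T. ✓
u: successors {v}; □p there: v:F. ✗
v: successors {x}; □p there: x:T. ✓
w: successors {y}; □p there: y:T. ✓
x: no successors, so □□p holds vacuously. ✓
y: no successors, so □□p holds vacuously. ✓
z: no successors, so □□p holds vacuously. ✓
— 6 worlds.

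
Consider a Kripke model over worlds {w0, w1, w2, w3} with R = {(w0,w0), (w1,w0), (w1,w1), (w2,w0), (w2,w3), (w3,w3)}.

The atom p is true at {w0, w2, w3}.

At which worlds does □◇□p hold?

w0: successors {w0}; ◇□p there: w0:T. ✓
w1: successors {w0, w1}; ◇□p there: w0:T, w1:T. ✓
w2: successors {w0, w3}; ◇□p there: w0:T, w3:T. ✓
w3: successors {w3}; ◇□p there: w3:T. ✓

{w0, w1, w2, w3}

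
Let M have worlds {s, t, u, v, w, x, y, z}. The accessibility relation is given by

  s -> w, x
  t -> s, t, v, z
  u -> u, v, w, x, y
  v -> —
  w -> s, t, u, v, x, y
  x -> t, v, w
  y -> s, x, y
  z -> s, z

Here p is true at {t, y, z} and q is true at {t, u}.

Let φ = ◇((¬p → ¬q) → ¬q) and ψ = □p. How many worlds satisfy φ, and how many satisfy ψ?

7 and 1

For ◇((¬p → ¬q) → ¬q):
s: successors {w, x}; (¬p → ¬q) → ¬q there: w:T, x:T. ✓
t: successors {s, t, v, z}; (¬p → ¬q) → ¬q there: s:T, t:F, v:T, z:T. ✓
u: successors {u, v, w, x, y}; (¬p → ¬q) → ¬q there: u:T, v:T, w:T, x:T, y:T. ✓
v: no successors, so ◇((¬p → ¬q) → ¬q) fails. ✗
w: successors {s, t, u, v, x, y}; (¬p → ¬q) → ¬q there: s:T, t:F, u:T, v:T, x:T, y:T. ✓
x: successors {t, v, w}; (¬p → ¬q) → ¬q there: t:F, v:T, w:T. ✓
y: successors {s, x, y}; (¬p → ¬q) → ¬q there: s:T, x:T, y:T. ✓
z: successors {s, z}; (¬p → ¬q) → ¬q there: s:T, z:T. ✓
— 7 worlds.
For □p:
s: successors {w, x}; p there: w:F, x:F. ✗
t: successors {s, t, v, z}; p there: s:F, t:T, v:F, z:T. ✗
u: successors {u, v, w, x, y}; p there: u:F, v:F, w:F, x:F, y:T. ✗
v: no successors, so □p holds vacuously. ✓
w: successors {s, t, u, v, x, y}; p there: s:F, t:T, u:F, v:F, x:F, y:T. ✗
x: successors {t, v, w}; p there: t:T, v:F, w:F. ✗
y: successors {s, x, y}; p there: s:F, x:F, y:T. ✗
z: successors {s, z}; p there: s:F, z:T. ✗
— 1 world.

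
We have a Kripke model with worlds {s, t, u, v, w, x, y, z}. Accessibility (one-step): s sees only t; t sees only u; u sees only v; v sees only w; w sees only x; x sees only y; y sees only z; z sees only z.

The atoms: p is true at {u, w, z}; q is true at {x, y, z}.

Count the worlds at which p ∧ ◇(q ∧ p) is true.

s: p is F, ◇(q ∧ p) is F. ✗
t: p is F, ◇(q ∧ p) is F. ✗
u: p is T, ◇(q ∧ p) is F. ✗
v: p is F, ◇(q ∧ p) is F. ✗
w: p is T, ◇(q ∧ p) is F. ✗
x: p is F, ◇(q ∧ p) is F. ✗
y: p is F, ◇(q ∧ p) is T. ✗
z: p is T, ◇(q ∧ p) is T. ✓
Satisfying worlds: {z}.

1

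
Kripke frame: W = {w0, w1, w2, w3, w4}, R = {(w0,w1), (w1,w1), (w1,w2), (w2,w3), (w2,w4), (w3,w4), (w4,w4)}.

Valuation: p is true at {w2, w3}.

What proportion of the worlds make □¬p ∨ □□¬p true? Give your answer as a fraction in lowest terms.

w0: □¬p is T, □□¬p is F. ✓
w1: □¬p is F, □□¬p is F. ✗
w2: □¬p is F, □□¬p is T. ✓
w3: □¬p is T, □□¬p is T. ✓
w4: □¬p is T, □□¬p is T. ✓
That's 4 of 5 worlds, so 4/5.

4/5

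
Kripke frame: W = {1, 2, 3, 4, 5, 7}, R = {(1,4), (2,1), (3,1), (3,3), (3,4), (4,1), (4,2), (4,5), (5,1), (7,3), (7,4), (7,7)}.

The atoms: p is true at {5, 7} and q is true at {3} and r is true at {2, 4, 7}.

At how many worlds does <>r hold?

1: successors {4}; r there: 4:T. ✓
2: successors {1}; r there: 1:F. ✗
3: successors {1, 3, 4}; r there: 1:F, 3:F, 4:T. ✓
4: successors {1, 2, 5}; r there: 1:F, 2:T, 5:F. ✓
5: successors {1}; r there: 1:F. ✗
7: successors {3, 4, 7}; r there: 3:F, 4:T, 7:T. ✓
Satisfying worlds: {1, 3, 4, 7}.

4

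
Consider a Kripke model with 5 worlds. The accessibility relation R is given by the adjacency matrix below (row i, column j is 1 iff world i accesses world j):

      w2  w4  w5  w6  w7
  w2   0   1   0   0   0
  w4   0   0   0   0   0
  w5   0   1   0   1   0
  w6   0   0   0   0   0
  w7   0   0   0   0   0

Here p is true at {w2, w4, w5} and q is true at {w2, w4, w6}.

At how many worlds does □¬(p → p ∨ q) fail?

w2: successors {w4}; ¬(p → p ∨ q) there: w4:F. ✗
w4: no successors, so □¬(p → p ∨ q) holds vacuously. ✓
w5: successors {w4, w6}; ¬(p → p ∨ q) there: w4:F, w6:F. ✗
w6: no successors, so □¬(p → p ∨ q) holds vacuously. ✓
w7: no successors, so □¬(p → p ∨ q) holds vacuously. ✓
Satisfying worlds: {w4, w6, w7}.
So □¬(p → p ∨ q) fails at the other 2 worlds.

2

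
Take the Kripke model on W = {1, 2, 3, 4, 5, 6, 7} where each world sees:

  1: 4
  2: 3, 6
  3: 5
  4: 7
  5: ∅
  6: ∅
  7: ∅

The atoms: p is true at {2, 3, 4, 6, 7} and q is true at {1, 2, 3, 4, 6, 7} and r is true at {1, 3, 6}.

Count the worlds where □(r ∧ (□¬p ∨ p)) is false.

1: successors {4}; r ∧ (□¬p ∨ p) there: 4:F. ✗
2: successors {3, 6}; r ∧ (□¬p ∨ p) there: 3:T, 6:T. ✓
3: successors {5}; r ∧ (□¬p ∨ p) there: 5:F. ✗
4: successors {7}; r ∧ (□¬p ∨ p) there: 7:F. ✗
5: no successors, so □(r ∧ (□¬p ∨ p)) holds vacuously. ✓
6: no successors, so □(r ∧ (□¬p ∨ p)) holds vacuously. ✓
7: no successors, so □(r ∧ (□¬p ∨ p)) holds vacuously. ✓
Satisfying worlds: {2, 5, 6, 7}.
So □(r ∧ (□¬p ∨ p)) fails at the other 3 worlds.

3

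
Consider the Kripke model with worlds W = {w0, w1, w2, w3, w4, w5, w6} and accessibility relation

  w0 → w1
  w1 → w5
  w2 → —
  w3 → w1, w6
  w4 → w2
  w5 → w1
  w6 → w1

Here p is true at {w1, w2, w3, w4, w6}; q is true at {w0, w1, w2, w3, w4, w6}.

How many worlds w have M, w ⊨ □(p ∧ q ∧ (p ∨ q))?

6

w0: successors {w1}; p ∧ q ∧ (p ∨ q) there: w1:T. ✓
w1: successors {w5}; p ∧ q ∧ (p ∨ q) there: w5:F. ✗
w2: no successors, so □(p ∧ q ∧ (p ∨ q)) holds vacuously. ✓
w3: successors {w1, w6}; p ∧ q ∧ (p ∨ q) there: w1:T, w6:T. ✓
w4: successors {w2}; p ∧ q ∧ (p ∨ q) there: w2:T. ✓
w5: successors {w1}; p ∧ q ∧ (p ∨ q) there: w1:T. ✓
w6: successors {w1}; p ∧ q ∧ (p ∨ q) there: w1:T. ✓
Satisfying worlds: {w0, w2, w3, w4, w5, w6}.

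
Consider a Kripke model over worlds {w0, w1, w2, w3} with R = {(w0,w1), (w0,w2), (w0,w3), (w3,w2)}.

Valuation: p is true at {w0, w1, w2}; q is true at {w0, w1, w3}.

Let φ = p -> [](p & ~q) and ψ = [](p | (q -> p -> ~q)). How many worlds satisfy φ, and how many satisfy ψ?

3 and 4

For p -> [](p & ~q):
w0: p is T, [](p & ~q) is F. ✗
w1: p is T, [](p & ~q) is T. ✓
w2: p is T, [](p & ~q) is T. ✓
w3: p is F, [](p & ~q) is T. ✓
— 3 worlds.
For [](p | (q -> p -> ~q)):
w0: successors {w1, w2, w3}; p | (q -> p -> ~q) there: w1:T, w2:T, w3:T. ✓
w1: no successors, so [](p | (q -> p -> ~q)) holds vacuously. ✓
w2: no successors, so [](p | (q -> p -> ~q)) holds vacuously. ✓
w3: successors {w2}; p | (q -> p -> ~q) there: w2:T. ✓
— 4 worlds.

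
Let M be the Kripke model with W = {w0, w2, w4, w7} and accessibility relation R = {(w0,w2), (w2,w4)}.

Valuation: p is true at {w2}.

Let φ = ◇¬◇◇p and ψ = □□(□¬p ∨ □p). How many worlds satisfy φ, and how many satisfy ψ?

For ◇¬◇◇p:
w0: successors {w2}; ¬◇◇p there: w2:T. ✓
w2: successors {w4}; ¬◇◇p there: w4:T. ✓
w4: no successors, so ◇¬◇◇p fails. ✗
w7: no successors, so ◇¬◇◇p fails. ✗
— 2 worlds.
For □□(□¬p ∨ □p):
w0: successors {w2}; □(□¬p ∨ □p) there: w2:T. ✓
w2: successors {w4}; □(□¬p ∨ □p) there: w4:T. ✓
w4: no successors, so □□(□¬p ∨ □p) holds vacuously. ✓
w7: no successors, so □□(□¬p ∨ □p) holds vacuously. ✓
— 4 worlds.

2 and 4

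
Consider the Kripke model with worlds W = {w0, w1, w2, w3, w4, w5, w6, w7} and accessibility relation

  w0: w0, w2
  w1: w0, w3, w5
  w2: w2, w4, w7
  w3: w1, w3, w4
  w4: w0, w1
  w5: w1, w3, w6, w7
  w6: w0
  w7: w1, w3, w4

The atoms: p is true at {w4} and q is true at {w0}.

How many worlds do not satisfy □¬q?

w0: successors {w0, w2}; ¬q there: w0:F, w2:T. ✗
w1: successors {w0, w3, w5}; ¬q there: w0:F, w3:T, w5:T. ✗
w2: successors {w2, w4, w7}; ¬q there: w2:T, w4:T, w7:T. ✓
w3: successors {w1, w3, w4}; ¬q there: w1:T, w3:T, w4:T. ✓
w4: successors {w0, w1}; ¬q there: w0:F, w1:T. ✗
w5: successors {w1, w3, w6, w7}; ¬q there: w1:T, w3:T, w6:T, w7:T. ✓
w6: successors {w0}; ¬q there: w0:F. ✗
w7: successors {w1, w3, w4}; ¬q there: w1:T, w3:T, w4:T. ✓
Satisfying worlds: {w2, w3, w5, w7}.
So □¬q fails at the other 4 worlds.

4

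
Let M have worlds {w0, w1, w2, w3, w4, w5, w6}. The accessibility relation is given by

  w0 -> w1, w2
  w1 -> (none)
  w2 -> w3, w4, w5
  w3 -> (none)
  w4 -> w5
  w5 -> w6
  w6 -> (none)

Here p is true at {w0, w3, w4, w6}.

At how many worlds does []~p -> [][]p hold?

6

w0: []~p is T, [][]p is F. ✗
w1: []~p is T, [][]p is T. ✓
w2: []~p is F, [][]p is F. ✓
w3: []~p is T, [][]p is T. ✓
w4: []~p is T, [][]p is T. ✓
w5: []~p is F, [][]p is T. ✓
w6: []~p is T, [][]p is T. ✓
Satisfying worlds: {w1, w2, w3, w4, w5, w6}.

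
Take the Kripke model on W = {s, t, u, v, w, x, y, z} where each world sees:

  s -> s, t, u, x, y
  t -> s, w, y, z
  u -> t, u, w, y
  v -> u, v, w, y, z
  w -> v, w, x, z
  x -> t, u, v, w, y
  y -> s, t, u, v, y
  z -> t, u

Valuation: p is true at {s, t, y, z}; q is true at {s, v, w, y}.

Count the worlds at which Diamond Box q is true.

s: successors {s, t, u, x, y}; Box q there: s:F, t:F, u:F, x:F, y:F. ✗
t: successors {s, w, y, z}; Box q there: s:F, w:F, y:F, z:F. ✗
u: successors {t, u, w, y}; Box q there: t:F, u:F, w:F, y:F. ✗
v: successors {u, v, w, y, z}; Box q there: u:F, v:F, w:F, y:F, z:F. ✗
w: successors {v, w, x, z}; Box q there: v:F, w:F, x:F, z:F. ✗
x: successors {t, u, v, w, y}; Box q there: t:F, u:F, v:F, w:F, y:F. ✗
y: successors {s, t, u, v, y}; Box q there: s:F, t:F, u:F, v:F, y:F. ✗
z: successors {t, u}; Box q there: t:F, u:F. ✗
Satisfying worlds: ∅.

0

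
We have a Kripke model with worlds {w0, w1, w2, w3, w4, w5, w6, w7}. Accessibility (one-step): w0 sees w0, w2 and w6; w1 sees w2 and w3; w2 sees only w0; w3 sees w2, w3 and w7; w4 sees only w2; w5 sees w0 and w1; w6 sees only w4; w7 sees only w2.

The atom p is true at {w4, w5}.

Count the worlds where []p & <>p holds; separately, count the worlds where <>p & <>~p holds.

1 and 0

For []p & <>p:
w0: []p is F, <>p is F. ✗
w1: []p is F, <>p is F. ✗
w2: []p is F, <>p is F. ✗
w3: []p is F, <>p is F. ✗
w4: []p is F, <>p is F. ✗
w5: []p is F, <>p is F. ✗
w6: []p is T, <>p is T. ✓
w7: []p is F, <>p is F. ✗
— 1 world.
For <>p & <>~p:
w0: <>p is F, <>~p is T. ✗
w1: <>p is F, <>~p is T. ✗
w2: <>p is F, <>~p is T. ✗
w3: <>p is F, <>~p is T. ✗
w4: <>p is F, <>~p is T. ✗
w5: <>p is F, <>~p is T. ✗
w6: <>p is T, <>~p is F. ✗
w7: <>p is F, <>~p is T. ✗
— 0 worlds.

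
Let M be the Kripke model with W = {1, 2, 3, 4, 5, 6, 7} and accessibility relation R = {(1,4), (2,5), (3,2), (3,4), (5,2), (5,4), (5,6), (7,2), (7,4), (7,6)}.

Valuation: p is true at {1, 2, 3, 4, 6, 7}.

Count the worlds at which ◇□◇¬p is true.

1: successors {4}; □◇¬p there: 4:T. ✓
2: successors {5}; □◇¬p there: 5:F. ✗
3: successors {2, 4}; □◇¬p there: 2:F, 4:T. ✓
4: no successors, so ◇□◇¬p fails. ✗
5: successors {2, 4, 6}; □◇¬p there: 2:F, 4:T, 6:T. ✓
6: no successors, so ◇□◇¬p fails. ✗
7: successors {2, 4, 6}; □◇¬p there: 2:F, 4:T, 6:T. ✓
Satisfying worlds: {1, 3, 5, 7}.

4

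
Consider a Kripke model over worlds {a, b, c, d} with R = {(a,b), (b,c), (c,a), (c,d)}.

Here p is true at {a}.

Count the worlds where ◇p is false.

a: successors {b}; p there: b:F. ✗
b: successors {c}; p there: c:F. ✗
c: successors {a, d}; p there: a:T, d:F. ✓
d: no successors, so ◇p fails. ✗
Satisfying worlds: {c}.
So ◇p fails at the other 3 worlds.

3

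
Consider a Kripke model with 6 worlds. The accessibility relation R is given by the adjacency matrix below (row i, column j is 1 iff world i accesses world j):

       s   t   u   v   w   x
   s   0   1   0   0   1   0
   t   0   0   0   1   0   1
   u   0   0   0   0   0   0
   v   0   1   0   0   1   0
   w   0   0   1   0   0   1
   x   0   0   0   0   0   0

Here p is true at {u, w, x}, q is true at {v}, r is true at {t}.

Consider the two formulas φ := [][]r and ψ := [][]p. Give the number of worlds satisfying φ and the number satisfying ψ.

For [][]r:
s: successors {t, w}; []r there: t:F, w:F. ✗
t: successors {v, x}; []r there: v:F, x:T. ✗
u: no successors, so [][]r holds vacuously. ✓
v: successors {t, w}; []r there: t:F, w:F. ✗
w: successors {u, x}; []r there: u:T, x:T. ✓
x: no successors, so [][]r holds vacuously. ✓
— 3 worlds.
For [][]p:
s: successors {t, w}; []p there: t:F, w:T. ✗
t: successors {v, x}; []p there: v:F, x:T. ✗
u: no successors, so [][]p holds vacuously. ✓
v: successors {t, w}; []p there: t:F, w:T. ✗
w: successors {u, x}; []p there: u:T, x:T. ✓
x: no successors, so [][]p holds vacuously. ✓
— 3 worlds.

3 and 3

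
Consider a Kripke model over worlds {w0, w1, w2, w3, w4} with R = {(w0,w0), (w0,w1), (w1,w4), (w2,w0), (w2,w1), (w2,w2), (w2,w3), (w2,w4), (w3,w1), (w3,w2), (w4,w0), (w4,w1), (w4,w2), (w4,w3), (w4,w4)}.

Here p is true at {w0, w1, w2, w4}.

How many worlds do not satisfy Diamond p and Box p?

2

w0: Diamond p is T, Box p is T. ✓
w1: Diamond p is T, Box p is T. ✓
w2: Diamond p is T, Box p is F. ✗
w3: Diamond p is T, Box p is T. ✓
w4: Diamond p is T, Box p is F. ✗
Satisfying worlds: {w0, w1, w3}.
So Diamond p and Box p fails at the other 2 worlds.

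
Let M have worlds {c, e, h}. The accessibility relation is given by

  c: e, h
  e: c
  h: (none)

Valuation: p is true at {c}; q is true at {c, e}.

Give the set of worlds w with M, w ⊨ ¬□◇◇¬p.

c: □◇◇¬p is F. ✓
e: □◇◇¬p is F. ✓
h: □◇◇¬p is T. ✗

{c, e}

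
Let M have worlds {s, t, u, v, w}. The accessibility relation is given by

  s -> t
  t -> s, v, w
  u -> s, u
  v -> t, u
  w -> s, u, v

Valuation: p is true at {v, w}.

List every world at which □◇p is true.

{s}

s: successors {t}; ◇p there: t:T. ✓
t: successors {s, v, w}; ◇p there: s:F, v:F, w:T. ✗
u: successors {s, u}; ◇p there: s:F, u:F. ✗
v: successors {t, u}; ◇p there: t:T, u:F. ✗
w: successors {s, u, v}; ◇p there: s:F, u:F, v:F. ✗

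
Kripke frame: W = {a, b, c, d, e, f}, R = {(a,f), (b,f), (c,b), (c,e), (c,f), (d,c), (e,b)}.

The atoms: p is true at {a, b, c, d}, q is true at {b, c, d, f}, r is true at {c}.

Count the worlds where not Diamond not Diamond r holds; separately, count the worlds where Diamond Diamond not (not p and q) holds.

1 and 2

For not Diamond not Diamond r:
a: Diamond not Diamond r is T. ✗
b: Diamond not Diamond r is T. ✗
c: Diamond not Diamond r is T. ✗
d: Diamond not Diamond r is T. ✗
e: Diamond not Diamond r is T. ✗
f: Diamond not Diamond r is F. ✓
— 1 world.
For Diamond Diamond not (not p and q):
a: successors {f}; Diamond not (not p and q) there: f:F. ✗
b: successors {f}; Diamond not (not p and q) there: f:F. ✗
c: successors {b, e, f}; Diamond not (not p and q) there: b:F, e:T, f:F. ✓
d: successors {c}; Diamond not (not p and q) there: c:T. ✓
e: successors {b}; Diamond not (not p and q) there: b:F. ✗
f: no successors, so Diamond Diamond not (not p and q) fails. ✗
— 2 worlds.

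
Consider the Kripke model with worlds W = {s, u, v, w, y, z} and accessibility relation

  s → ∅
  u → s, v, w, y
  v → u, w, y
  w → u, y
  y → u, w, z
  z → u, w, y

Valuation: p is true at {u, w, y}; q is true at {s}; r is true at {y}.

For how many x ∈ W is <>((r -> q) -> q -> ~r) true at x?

s: no successors, so <>((r -> q) -> q -> ~r) fails. ✗
u: successors {s, v, w, y}; (r -> q) -> q -> ~r there: s:T, v:T, w:T, y:T. ✓
v: successors {u, w, y}; (r -> q) -> q -> ~r there: u:T, w:T, y:T. ✓
w: successors {u, y}; (r -> q) -> q -> ~r there: u:T, y:T. ✓
y: successors {u, w, z}; (r -> q) -> q -> ~r there: u:T, w:T, z:T. ✓
z: successors {u, w, y}; (r -> q) -> q -> ~r there: u:T, w:T, y:T. ✓
Satisfying worlds: {u, v, w, y, z}.

5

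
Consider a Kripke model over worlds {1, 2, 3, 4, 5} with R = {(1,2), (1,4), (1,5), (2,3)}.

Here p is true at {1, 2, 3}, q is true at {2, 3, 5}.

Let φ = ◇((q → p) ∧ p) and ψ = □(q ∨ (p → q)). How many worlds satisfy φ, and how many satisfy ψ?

For ◇((q → p) ∧ p):
1: successors {2, 4, 5}; (q → p) ∧ p there: 2:T, 4:F, 5:F. ✓
2: successors {3}; (q → p) ∧ p there: 3:T. ✓
3: no successors, so ◇((q → p) ∧ p) fails. ✗
4: no successors, so ◇((q → p) ∧ p) fails. ✗
5: no successors, so ◇((q → p) ∧ p) fails. ✗
— 2 worlds.
For □(q ∨ (p → q)):
1: successors {2, 4, 5}; q ∨ (p → q) there: 2:T, 4:T, 5:T. ✓
2: successors {3}; q ∨ (p → q) there: 3:T. ✓
3: no successors, so □(q ∨ (p → q)) holds vacuously. ✓
4: no successors, so □(q ∨ (p → q)) holds vacuously. ✓
5: no successors, so □(q ∨ (p → q)) holds vacuously. ✓
— 5 worlds.

2 and 5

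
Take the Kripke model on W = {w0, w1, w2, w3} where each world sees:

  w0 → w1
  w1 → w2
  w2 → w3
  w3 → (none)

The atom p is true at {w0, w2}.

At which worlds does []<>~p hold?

w0: successors {w1}; <>~p there: w1:F. ✗
w1: successors {w2}; <>~p there: w2:T. ✓
w2: successors {w3}; <>~p there: w3:F. ✗
w3: no successors, so []<>~p holds vacuously. ✓

{w1, w3}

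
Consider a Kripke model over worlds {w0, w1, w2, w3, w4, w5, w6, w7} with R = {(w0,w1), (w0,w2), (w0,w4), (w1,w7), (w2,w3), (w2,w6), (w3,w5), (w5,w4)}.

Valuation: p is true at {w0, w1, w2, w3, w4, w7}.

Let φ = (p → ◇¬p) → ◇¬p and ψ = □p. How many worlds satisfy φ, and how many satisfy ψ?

6 and 6

For (p → ◇¬p) → ◇¬p:
w0: p → ◇¬p is F, ◇¬p is F. ✓
w1: p → ◇¬p is F, ◇¬p is F. ✓
w2: p → ◇¬p is T, ◇¬p is T. ✓
w3: p → ◇¬p is T, ◇¬p is T. ✓
w4: p → ◇¬p is F, ◇¬p is F. ✓
w5: p → ◇¬p is T, ◇¬p is F. ✗
w6: p → ◇¬p is T, ◇¬p is F. ✗
w7: p → ◇¬p is F, ◇¬p is F. ✓
— 6 worlds.
For □p:
w0: successors {w1, w2, w4}; p there: w1:T, w2:T, w4:T. ✓
w1: successors {w7}; p there: w7:T. ✓
w2: successors {w3, w6}; p there: w3:T, w6:F. ✗
w3: successors {w5}; p there: w5:F. ✗
w4: no successors, so □p holds vacuously. ✓
w5: successors {w4}; p there: w4:T. ✓
w6: no successors, so □p holds vacuously. ✓
w7: no successors, so □p holds vacuously. ✓
— 6 worlds.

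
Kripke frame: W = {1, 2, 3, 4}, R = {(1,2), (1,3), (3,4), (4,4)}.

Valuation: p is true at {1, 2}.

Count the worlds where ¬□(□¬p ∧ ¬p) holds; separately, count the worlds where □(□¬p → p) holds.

1 and 1

For ¬□(□¬p ∧ ¬p):
1: □(□¬p ∧ ¬p) is F. ✓
2: □(□¬p ∧ ¬p) is T. ✗
3: □(□¬p ∧ ¬p) is T. ✗
4: □(□¬p ∧ ¬p) is T. ✗
— 1 world.
For □(□¬p → p):
1: successors {2, 3}; □¬p → p there: 2:T, 3:F. ✗
2: no successors, so □(□¬p → p) holds vacuously. ✓
3: successors {4}; □¬p → p there: 4:F. ✗
4: successors {4}; □¬p → p there: 4:F. ✗
— 1 world.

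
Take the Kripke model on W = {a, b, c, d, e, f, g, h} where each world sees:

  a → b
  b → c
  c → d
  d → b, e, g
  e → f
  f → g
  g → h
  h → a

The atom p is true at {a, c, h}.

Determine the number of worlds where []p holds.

a: successors {b}; p there: b:F. ✗
b: successors {c}; p there: c:T. ✓
c: successors {d}; p there: d:F. ✗
d: successors {b, e, g}; p there: b:F, e:F, g:F. ✗
e: successors {f}; p there: f:F. ✗
f: successors {g}; p there: g:F. ✗
g: successors {h}; p there: h:T. ✓
h: successors {a}; p there: a:T. ✓
Satisfying worlds: {b, g, h}.

3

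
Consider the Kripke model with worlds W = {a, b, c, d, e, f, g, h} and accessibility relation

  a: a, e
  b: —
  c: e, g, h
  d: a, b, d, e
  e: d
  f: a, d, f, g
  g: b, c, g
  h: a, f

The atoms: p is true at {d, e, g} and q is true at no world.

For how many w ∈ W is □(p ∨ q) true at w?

a: successors {a, e}; p ∨ q there: a:F, e:T. ✗
b: no successors, so □(p ∨ q) holds vacuously. ✓
c: successors {e, g, h}; p ∨ q there: e:T, g:T, h:F. ✗
d: successors {a, b, d, e}; p ∨ q there: a:F, b:F, d:T, e:T. ✗
e: successors {d}; p ∨ q there: d:T. ✓
f: successors {a, d, f, g}; p ∨ q there: a:F, d:T, f:F, g:T. ✗
g: successors {b, c, g}; p ∨ q there: b:F, c:F, g:T. ✗
h: successors {a, f}; p ∨ q there: a:F, f:F. ✗
Satisfying worlds: {b, e}.

2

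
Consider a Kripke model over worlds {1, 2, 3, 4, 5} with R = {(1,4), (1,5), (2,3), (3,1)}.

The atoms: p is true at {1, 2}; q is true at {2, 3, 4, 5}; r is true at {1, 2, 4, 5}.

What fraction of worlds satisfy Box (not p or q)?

4/5

1: successors {4, 5}; not p or q there: 4:T, 5:T. ✓
2: successors {3}; not p or q there: 3:T. ✓
3: successors {1}; not p or q there: 1:F. ✗
4: no successors, so Box (not p or q) holds vacuously. ✓
5: no successors, so Box (not p or q) holds vacuously. ✓
That's 4 of 5 worlds, so 4/5.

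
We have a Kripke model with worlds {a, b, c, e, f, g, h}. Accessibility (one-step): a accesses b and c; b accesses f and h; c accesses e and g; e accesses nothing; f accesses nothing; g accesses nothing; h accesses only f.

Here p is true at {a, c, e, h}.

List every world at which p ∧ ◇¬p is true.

a: p is T, ◇¬p is T. ✓
b: p is F, ◇¬p is T. ✗
c: p is T, ◇¬p is T. ✓
e: p is T, ◇¬p is F. ✗
f: p is F, ◇¬p is F. ✗
g: p is F, ◇¬p is F. ✗
h: p is T, ◇¬p is T. ✓

{a, c, h}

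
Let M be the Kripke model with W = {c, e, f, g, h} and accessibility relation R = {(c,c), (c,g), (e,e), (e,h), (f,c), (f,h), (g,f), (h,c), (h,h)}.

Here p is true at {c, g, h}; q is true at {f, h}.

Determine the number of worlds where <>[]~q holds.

c: successors {c, g}; []~q there: c:T, g:F. ✓
e: successors {e, h}; []~q there: e:F, h:F. ✗
f: successors {c, h}; []~q there: c:T, h:F. ✓
g: successors {f}; []~q there: f:F. ✗
h: successors {c, h}; []~q there: c:T, h:F. ✓
Satisfying worlds: {c, f, h}.

3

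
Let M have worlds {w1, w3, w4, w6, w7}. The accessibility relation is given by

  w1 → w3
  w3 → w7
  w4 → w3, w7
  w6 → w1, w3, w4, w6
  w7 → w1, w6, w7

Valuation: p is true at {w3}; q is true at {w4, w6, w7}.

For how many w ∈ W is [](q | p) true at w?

3

w1: successors {w3}; q | p there: w3:T. ✓
w3: successors {w7}; q | p there: w7:T. ✓
w4: successors {w3, w7}; q | p there: w3:T, w7:T. ✓
w6: successors {w1, w3, w4, w6}; q | p there: w1:F, w3:T, w4:T, w6:T. ✗
w7: successors {w1, w6, w7}; q | p there: w1:F, w6:T, w7:T. ✗
Satisfying worlds: {w1, w3, w4}.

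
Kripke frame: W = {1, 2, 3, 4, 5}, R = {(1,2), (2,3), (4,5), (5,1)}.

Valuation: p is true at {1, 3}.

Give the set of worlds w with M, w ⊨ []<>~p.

{3, 5}

1: successors {2}; <>~p there: 2:F. ✗
2: successors {3}; <>~p there: 3:F. ✗
3: no successors, so []<>~p holds vacuously. ✓
4: successors {5}; <>~p there: 5:F. ✗
5: successors {1}; <>~p there: 1:T. ✓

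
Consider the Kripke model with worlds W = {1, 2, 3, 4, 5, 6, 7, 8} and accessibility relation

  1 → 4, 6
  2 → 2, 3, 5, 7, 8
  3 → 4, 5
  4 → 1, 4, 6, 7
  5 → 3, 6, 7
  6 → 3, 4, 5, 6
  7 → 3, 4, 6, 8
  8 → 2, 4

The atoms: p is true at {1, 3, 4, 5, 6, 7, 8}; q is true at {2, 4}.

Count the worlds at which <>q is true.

7

1: successors {4, 6}; q there: 4:T, 6:F. ✓
2: successors {2, 3, 5, 7, 8}; q there: 2:T, 3:F, 5:F, 7:F, 8:F. ✓
3: successors {4, 5}; q there: 4:T, 5:F. ✓
4: successors {1, 4, 6, 7}; q there: 1:F, 4:T, 6:F, 7:F. ✓
5: successors {3, 6, 7}; q there: 3:F, 6:F, 7:F. ✗
6: successors {3, 4, 5, 6}; q there: 3:F, 4:T, 5:F, 6:F. ✓
7: successors {3, 4, 6, 8}; q there: 3:F, 4:T, 6:F, 8:F. ✓
8: successors {2, 4}; q there: 2:T, 4:T. ✓
Satisfying worlds: {1, 2, 3, 4, 6, 7, 8}.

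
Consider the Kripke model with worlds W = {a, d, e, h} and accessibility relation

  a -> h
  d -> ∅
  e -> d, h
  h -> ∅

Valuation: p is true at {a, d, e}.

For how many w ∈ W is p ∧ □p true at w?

1

a: p is T, □p is F. ✗
d: p is T, □p is T. ✓
e: p is T, □p is F. ✗
h: p is F, □p is T. ✗
Satisfying worlds: {d}.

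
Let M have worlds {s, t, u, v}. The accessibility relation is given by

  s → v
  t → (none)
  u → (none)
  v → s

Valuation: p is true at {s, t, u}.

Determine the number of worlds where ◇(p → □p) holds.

s: successors {v}; p → □p there: v:T. ✓
t: no successors, so ◇(p → □p) fails. ✗
u: no successors, so ◇(p → □p) fails. ✗
v: successors {s}; p → □p there: s:F. ✗
Satisfying worlds: {s}.

1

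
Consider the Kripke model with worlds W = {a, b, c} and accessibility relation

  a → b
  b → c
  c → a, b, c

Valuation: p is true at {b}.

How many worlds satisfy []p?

a: successors {b}; p there: b:T. ✓
b: successors {c}; p there: c:F. ✗
c: successors {a, b, c}; p there: a:F, b:T, c:F. ✗
Satisfying worlds: {a}.

1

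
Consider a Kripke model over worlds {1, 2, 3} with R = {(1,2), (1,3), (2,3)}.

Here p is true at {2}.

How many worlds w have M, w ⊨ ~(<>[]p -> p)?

1: <>[]p -> p is F. ✓
2: <>[]p -> p is T. ✗
3: <>[]p -> p is T. ✗
Satisfying worlds: {1}.

1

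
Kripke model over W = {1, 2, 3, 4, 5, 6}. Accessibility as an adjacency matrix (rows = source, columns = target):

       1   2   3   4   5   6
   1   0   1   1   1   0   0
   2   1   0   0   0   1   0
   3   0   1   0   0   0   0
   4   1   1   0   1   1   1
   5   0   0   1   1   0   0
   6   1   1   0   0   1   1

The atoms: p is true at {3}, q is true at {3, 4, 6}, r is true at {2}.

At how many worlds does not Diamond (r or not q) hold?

1

1: Diamond (r or not q) is T. ✗
2: Diamond (r or not q) is T. ✗
3: Diamond (r or not q) is T. ✗
4: Diamond (r or not q) is T. ✗
5: Diamond (r or not q) is F. ✓
6: Diamond (r or not q) is T. ✗
Satisfying worlds: {5}.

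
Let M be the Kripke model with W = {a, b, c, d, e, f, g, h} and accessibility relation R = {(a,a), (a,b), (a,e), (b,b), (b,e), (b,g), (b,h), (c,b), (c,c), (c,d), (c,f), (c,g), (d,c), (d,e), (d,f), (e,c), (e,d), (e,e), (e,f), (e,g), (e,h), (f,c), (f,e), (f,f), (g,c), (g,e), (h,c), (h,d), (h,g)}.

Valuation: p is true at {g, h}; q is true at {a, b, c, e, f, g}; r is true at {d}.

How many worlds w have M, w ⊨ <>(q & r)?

0

a: successors {a, b, e}; q & r there: a:F, b:F, e:F. ✗
b: successors {b, e, g, h}; q & r there: b:F, e:F, g:F, h:F. ✗
c: successors {b, c, d, f, g}; q & r there: b:F, c:F, d:F, f:F, g:F. ✗
d: successors {c, e, f}; q & r there: c:F, e:F, f:F. ✗
e: successors {c, d, e, f, g, h}; q & r there: c:F, d:F, e:F, f:F, g:F, h:F. ✗
f: successors {c, e, f}; q & r there: c:F, e:F, f:F. ✗
g: successors {c, e}; q & r there: c:F, e:F. ✗
h: successors {c, d, g}; q & r there: c:F, d:F, g:F. ✗
Satisfying worlds: ∅.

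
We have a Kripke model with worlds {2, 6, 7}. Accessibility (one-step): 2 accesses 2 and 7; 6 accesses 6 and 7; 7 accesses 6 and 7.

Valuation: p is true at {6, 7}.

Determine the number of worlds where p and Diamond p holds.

2: p is F, Diamond p is T. ✗
6: p is T, Diamond p is T. ✓
7: p is T, Diamond p is T. ✓
Satisfying worlds: {6, 7}.

2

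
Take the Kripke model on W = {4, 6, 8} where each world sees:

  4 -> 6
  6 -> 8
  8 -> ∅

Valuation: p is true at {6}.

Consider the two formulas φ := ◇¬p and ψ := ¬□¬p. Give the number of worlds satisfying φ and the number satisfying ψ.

1 and 1

For ◇¬p:
4: successors {6}; ¬p there: 6:F. ✗
6: successors {8}; ¬p there: 8:T. ✓
8: no successors, so ◇¬p fails. ✗
— 1 world.
For ¬□¬p:
4: □¬p is F. ✓
6: □¬p is T. ✗
8: □¬p is T. ✗
— 1 world.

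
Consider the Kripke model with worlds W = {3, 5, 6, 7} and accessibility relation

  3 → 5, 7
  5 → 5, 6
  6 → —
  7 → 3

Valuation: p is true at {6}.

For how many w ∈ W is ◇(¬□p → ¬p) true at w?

3

3: successors {5, 7}; ¬□p → ¬p there: 5:T, 7:T. ✓
5: successors {5, 6}; ¬□p → ¬p there: 5:T, 6:T. ✓
6: no successors, so ◇(¬□p → ¬p) fails. ✗
7: successors {3}; ¬□p → ¬p there: 3:T. ✓
Satisfying worlds: {3, 5, 7}.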